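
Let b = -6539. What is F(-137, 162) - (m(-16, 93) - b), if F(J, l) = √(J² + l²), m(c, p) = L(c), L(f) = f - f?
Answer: -6539 + √45013 ≈ -6326.8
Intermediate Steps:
L(f) = 0
m(c, p) = 0
F(-137, 162) - (m(-16, 93) - b) = √((-137)² + 162²) - (0 - 1*(-6539)) = √(18769 + 26244) - (0 + 6539) = √45013 - 1*6539 = √45013 - 6539 = -6539 + √45013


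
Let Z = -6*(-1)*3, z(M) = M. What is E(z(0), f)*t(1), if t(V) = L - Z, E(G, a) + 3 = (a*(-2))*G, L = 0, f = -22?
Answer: 54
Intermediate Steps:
E(G, a) = -3 - 2*G*a (E(G, a) = -3 + (a*(-2))*G = -3 + (-2*a)*G = -3 - 2*G*a)
Z = 18 (Z = -1*(-6)*3 = 6*3 = 18)
t(V) = -18 (t(V) = 0 - 1*18 = 0 - 18 = -18)
E(z(0), f)*t(1) = (-3 - 2*0*(-22))*(-18) = (-3 + 0)*(-18) = -3*(-18) = 54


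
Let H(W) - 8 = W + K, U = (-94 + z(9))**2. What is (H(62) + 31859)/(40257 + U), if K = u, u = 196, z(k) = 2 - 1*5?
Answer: 32125/49666 ≈ 0.64682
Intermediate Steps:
z(k) = -3 (z(k) = 2 - 5 = -3)
K = 196
U = 9409 (U = (-94 - 3)**2 = (-97)**2 = 9409)
H(W) = 204 + W (H(W) = 8 + (W + 196) = 8 + (196 + W) = 204 + W)
(H(62) + 31859)/(40257 + U) = ((204 + 62) + 31859)/(40257 + 9409) = (266 + 31859)/49666 = 32125*(1/49666) = 32125/49666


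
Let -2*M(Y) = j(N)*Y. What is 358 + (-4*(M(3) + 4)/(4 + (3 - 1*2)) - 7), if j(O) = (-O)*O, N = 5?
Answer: 1589/5 ≈ 317.80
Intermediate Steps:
j(O) = -O**2
M(Y) = 25*Y/2 (M(Y) = -(-1*5**2)*Y/2 = -(-1*25)*Y/2 = -(-25)*Y/2 = 25*Y/2)
358 + (-4*(M(3) + 4)/(4 + (3 - 1*2)) - 7) = 358 + (-4*((25/2)*3 + 4)/(4 + (3 - 1*2)) - 7) = 358 + (-4*(75/2 + 4)/(4 + (3 - 2)) - 7) = 358 + (-166/(4 + 1) - 7) = 358 + (-166/5 - 7) = 358 - 201/5 = 1589/5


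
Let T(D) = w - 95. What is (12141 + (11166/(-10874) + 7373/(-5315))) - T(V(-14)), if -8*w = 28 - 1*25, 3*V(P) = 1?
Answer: 2828262260437/231181240 ≈ 12234.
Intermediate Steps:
V(P) = ⅓ (V(P) = (⅓)*1 = ⅓)
w = -3/8 (w = -(28 - 1*25)/8 = -(28 - 25)/8 = -⅛*3 = -3/8 ≈ -0.37500)
T(D) = -763/8 (T(D) = -3/8 - 95 = -763/8)
(12141 + (11166/(-10874) + 7373/(-5315))) - T(V(-14)) = (12141 + (11166/(-10874) + 7373/(-5315))) - 1*(-763/8) = (12141 + (11166*(-1/10874) + 7373*(-1/5315))) + 763/8 = (12141 + (-5583/5437 - 7373/5315)) + 763/8 = (12141 - 69760646/28897655) + 763/8 = 350776668709/28897655 + 763/8 = 2828262260437/231181240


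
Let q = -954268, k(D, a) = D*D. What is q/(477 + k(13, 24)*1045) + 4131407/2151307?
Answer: -276081407/79598359 ≈ -3.4684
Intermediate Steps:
k(D, a) = D²
q/(477 + k(13, 24)*1045) + 4131407/2151307 = -954268/(477 + 13²*1045) + 4131407/2151307 = -954268/(477 + 169*1045) + 4131407*(1/2151307) = -954268/(477 + 176605) + 4131407/2151307 = -954268/177082 + 4131407/2151307 = -954268*1/177082 + 4131407/2151307 = -477134/88541 + 4131407/2151307 = -276081407/79598359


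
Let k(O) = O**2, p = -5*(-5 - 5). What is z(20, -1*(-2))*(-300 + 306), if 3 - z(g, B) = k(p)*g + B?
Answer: -299994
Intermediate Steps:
p = 50 (p = -5*(-10) = 50)
z(g, B) = 3 - B - 2500*g (z(g, B) = 3 - (50**2*g + B) = 3 - (2500*g + B) = 3 - (B + 2500*g) = 3 + (-B - 2500*g) = 3 - B - 2500*g)
z(20, -1*(-2))*(-300 + 306) = (3 - (-1)*(-2) - 2500*20)*(-300 + 306) = (3 - 1*2 - 50000)*6 = (3 - 2 - 50000)*6 = -49999*6 = -299994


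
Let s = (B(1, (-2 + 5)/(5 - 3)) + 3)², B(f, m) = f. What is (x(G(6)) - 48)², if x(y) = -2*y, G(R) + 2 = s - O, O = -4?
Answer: 7056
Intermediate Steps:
s = 16 (s = (1 + 3)² = 4² = 16)
G(R) = 18 (G(R) = -2 + (16 - 1*(-4)) = -2 + (16 + 4) = -2 + 20 = 18)
(x(G(6)) - 48)² = (-2*18 - 48)² = (-36 - 48)² = (-84)² = 7056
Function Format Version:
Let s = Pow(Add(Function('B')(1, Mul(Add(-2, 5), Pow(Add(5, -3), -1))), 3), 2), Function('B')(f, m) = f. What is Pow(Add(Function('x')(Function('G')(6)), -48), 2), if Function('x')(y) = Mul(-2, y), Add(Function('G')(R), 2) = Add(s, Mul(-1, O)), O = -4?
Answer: 7056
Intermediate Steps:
s = 16 (s = Pow(Add(1, 3), 2) = Pow(4, 2) = 16)
Function('G')(R) = 18 (Function('G')(R) = Add(-2, Add(16, Mul(-1, -4))) = Add(-2, Add(16, 4)) = Add(-2, 20) = 18)
Pow(Add(Function('x')(Function('G')(6)), -48), 2) = Pow(Add(Mul(-2, 18), -48), 2) = Pow(Add(-36, -48), 2) = Pow(-84, 2) = 7056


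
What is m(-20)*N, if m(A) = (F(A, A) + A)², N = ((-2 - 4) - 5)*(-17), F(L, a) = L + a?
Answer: 673200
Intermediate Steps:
N = 187 (N = (-6 - 5)*(-17) = -11*(-17) = 187)
m(A) = 9*A² (m(A) = ((A + A) + A)² = (2*A + A)² = (3*A)² = 9*A²)
m(-20)*N = (9*(-20)²)*187 = (9*400)*187 = 3600*187 = 673200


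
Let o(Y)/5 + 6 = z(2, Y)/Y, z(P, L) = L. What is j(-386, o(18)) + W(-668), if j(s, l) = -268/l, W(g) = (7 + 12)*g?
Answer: -317032/25 ≈ -12681.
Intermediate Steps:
W(g) = 19*g
o(Y) = -25 (o(Y) = -30 + 5*(Y/Y) = -30 + 5*1 = -30 + 5 = -25)
j(-386, o(18)) + W(-668) = -268/(-25) + 19*(-668) = -268*(-1/25) - 12692 = 268/25 - 12692 = -317032/25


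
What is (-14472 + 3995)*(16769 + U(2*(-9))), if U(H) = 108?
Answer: -176820329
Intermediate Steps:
(-14472 + 3995)*(16769 + U(2*(-9))) = (-14472 + 3995)*(16769 + 108) = -10477*16877 = -176820329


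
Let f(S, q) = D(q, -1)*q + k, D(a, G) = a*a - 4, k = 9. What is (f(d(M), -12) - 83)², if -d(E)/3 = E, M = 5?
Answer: 3076516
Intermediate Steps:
d(E) = -3*E
D(a, G) = -4 + a² (D(a, G) = a² - 4 = -4 + a²)
f(S, q) = 9 + q*(-4 + q²) (f(S, q) = (-4 + q²)*q + 9 = q*(-4 + q²) + 9 = 9 + q*(-4 + q²))
(f(d(M), -12) - 83)² = ((9 - 12*(-4 + (-12)²)) - 83)² = ((9 - 12*(-4 + 144)) - 83)² = ((9 - 12*140) - 83)² = ((9 - 1680) - 83)² = (-1671 - 83)² = (-1754)² = 3076516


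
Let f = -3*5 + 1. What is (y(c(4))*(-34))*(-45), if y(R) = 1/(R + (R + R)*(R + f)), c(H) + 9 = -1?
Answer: 153/47 ≈ 3.2553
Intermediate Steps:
f = -14 (f = -15 + 1 = -14)
c(H) = -10 (c(H) = -9 - 1 = -10)
y(R) = 1/(R + 2*R*(-14 + R)) (y(R) = 1/(R + (R + R)*(R - 14)) = 1/(R + (2*R)*(-14 + R)) = 1/(R + 2*R*(-14 + R)))
(y(c(4))*(-34))*(-45) = ((1/((-10)*(-27 + 2*(-10))))*(-34))*(-45) = (-1/(10*(-27 - 20))*(-34))*(-45) = (-⅒/(-47)*(-34))*(-45) = (-⅒*(-1/47)*(-34))*(-45) = ((1/470)*(-34))*(-45) = -17/235*(-45) = 153/47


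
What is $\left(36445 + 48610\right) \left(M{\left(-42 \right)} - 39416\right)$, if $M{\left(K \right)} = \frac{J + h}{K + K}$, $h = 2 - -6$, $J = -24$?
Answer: $- \frac{70402745260}{21} \approx -3.3525 \cdot 10^{9}$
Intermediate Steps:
$h = 8$ ($h = 2 + 6 = 8$)
$M{\left(K \right)} = - \frac{8}{K}$ ($M{\left(K \right)} = \frac{-24 + 8}{K + K} = - \frac{16}{2 K} = - 16 \frac{1}{2 K} = - \frac{8}{K}$)
$\left(36445 + 48610\right) \left(M{\left(-42 \right)} - 39416\right) = \left(36445 + 48610\right) \left(- \frac{8}{-42} - 39416\right) = 85055 \left(\left(-8\right) \left(- \frac{1}{42}\right) - 39416\right) = 85055 \left(\frac{4}{21} - 39416\right) = 85055 \left(- \frac{827732}{21}\right) = - \frac{70402745260}{21}$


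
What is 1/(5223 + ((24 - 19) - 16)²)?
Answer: 1/5344 ≈ 0.00018713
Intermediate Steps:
1/(5223 + ((24 - 19) - 16)²) = 1/(5223 + (5 - 16)²) = 1/(5223 + (-11)²) = 1/(5223 + 121) = 1/5344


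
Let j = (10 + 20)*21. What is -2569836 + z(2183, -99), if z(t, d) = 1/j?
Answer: -1618996679/630 ≈ -2.5698e+6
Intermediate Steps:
j = 630 (j = 30*21 = 630)
z(t, d) = 1/630
-2569836 + z(2183, -99) = -2569836 + 1/630 = -1618996679/630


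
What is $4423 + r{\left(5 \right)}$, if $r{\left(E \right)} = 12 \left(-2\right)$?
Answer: $4399$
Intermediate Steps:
$r{\left(E \right)} = -24$
$4423 + r{\left(5 \right)} = 4423 - 24 = 4399$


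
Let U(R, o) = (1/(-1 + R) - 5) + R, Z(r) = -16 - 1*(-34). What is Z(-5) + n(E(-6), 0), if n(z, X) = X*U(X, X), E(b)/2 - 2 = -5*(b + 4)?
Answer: 18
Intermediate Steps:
Z(r) = 18 (Z(r) = -16 + 34 = 18)
E(b) = -36 - 10*b (E(b) = 4 + 2*(-5*(b + 4)) = 4 + 2*(-5*(4 + b)) = 4 + 2*(-20 - 5*b) = 4 + (-40 - 10*b) = -36 - 10*b)
U(R, o) = -5 + R + 1/(-1 + R) (U(R, o) = (-5 + 1/(-1 + R)) + R = -5 + R + 1/(-1 + R))
n(z, X) = X*(6 + X**2 - 6*X)/(-1 + X) (n(z, X) = X*((6 + X**2 - 6*X)/(-1 + X)) = X*(6 + X**2 - 6*X)/(-1 + X))
Z(-5) + n(E(-6), 0) = 18 + 0*(6 + 0**2 - 6*0)/(-1 + 0) = 18 + 0*(6 + 0 + 0)/(-1) = 18 + 0*(-1)*6 = 18 + 0 = 18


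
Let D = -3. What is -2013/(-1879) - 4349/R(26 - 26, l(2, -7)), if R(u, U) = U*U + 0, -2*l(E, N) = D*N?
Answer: -31799351/828639 ≈ -38.375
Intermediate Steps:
l(E, N) = 3*N/2 (l(E, N) = -(-3)*N/2 = 3*N/2)
R(u, U) = U**2 (R(u, U) = U**2 + 0 = U**2)
-2013/(-1879) - 4349/R(26 - 26, l(2, -7)) = -2013/(-1879) - 4349/(((3/2)*(-7))**2) = -2013*(-1/1879) - 4349/((-21/2)**2) = 2013/1879 - 4349/441/4 = 2013/1879 - 4349*4/441 = 2013/1879 - 17396/441 = -31799351/828639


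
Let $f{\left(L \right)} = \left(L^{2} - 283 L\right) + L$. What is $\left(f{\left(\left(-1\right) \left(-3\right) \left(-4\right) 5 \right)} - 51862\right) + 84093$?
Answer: $52751$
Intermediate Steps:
$f{\left(L \right)} = L^{2} - 282 L$
$\left(f{\left(\left(-1\right) \left(-3\right) \left(-4\right) 5 \right)} - 51862\right) + 84093 = \left(\left(-1\right) \left(-3\right) \left(-4\right) 5 \left(-282 + \left(-1\right) \left(-3\right) \left(-4\right) 5\right) - 51862\right) + 84093 = \left(3 \left(-4\right) 5 \left(-282 + 3 \left(-4\right) 5\right) - 51862\right) + 84093 = \left(\left(-12\right) 5 \left(-282 - 60\right) - 51862\right) + 84093 = \left(- 60 \left(-282 - 60\right) - 51862\right) + 84093 = \left(\left(-60\right) \left(-342\right) - 51862\right) + 84093 = \left(20520 - 51862\right) + 84093 = -31342 + 84093 = 52751$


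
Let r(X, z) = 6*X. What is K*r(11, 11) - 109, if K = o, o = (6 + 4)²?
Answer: 6491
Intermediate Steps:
o = 100 (o = 10² = 100)
K = 100
K*r(11, 11) - 109 = 100*(6*11) - 109 = 100*66 - 109 = 6600 - 109 = 6491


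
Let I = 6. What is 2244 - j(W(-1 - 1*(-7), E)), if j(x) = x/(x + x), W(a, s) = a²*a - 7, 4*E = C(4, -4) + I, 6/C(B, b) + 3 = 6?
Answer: 4487/2 ≈ 2243.5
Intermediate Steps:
C(B, b) = 2 (C(B, b) = 6/(-3 + 6) = 6/3 = 6*(⅓) = 2)
E = 2 (E = (2 + 6)/4 = (¼)*8 = 2)
W(a, s) = -7 + a³ (W(a, s) = a³ - 7 = -7 + a³)
j(x) = ½ (j(x) = x/((2*x)) = x*(1/(2*x)) = ½)
2244 - j(W(-1 - 1*(-7), E)) = 2244 - 1*½ = 2244 - ½ = 4487/2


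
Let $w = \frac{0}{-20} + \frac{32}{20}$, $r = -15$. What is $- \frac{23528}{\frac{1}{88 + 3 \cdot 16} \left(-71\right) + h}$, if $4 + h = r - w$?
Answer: $\frac{15999040}{14363} \approx 1113.9$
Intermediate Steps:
$w = \frac{8}{5}$ ($w = 0 \left(- \frac{1}{20}\right) + 32 \cdot \frac{1}{20} = 0 + \frac{8}{5} = \frac{8}{5} \approx 1.6$)
$h = - \frac{103}{5}$ ($h = -4 - \frac{83}{5} = - \frac{103}{5} \approx -20.6$)
$- \frac{23528}{\frac{1}{88 + 3 \cdot 16} \left(-71\right) + h} = - \frac{23528}{\frac{1}{88 + 3 \cdot 16} \left(-71\right) - \frac{103}{5}} = - \frac{23528}{\frac{1}{88 + 48} \left(-71\right) - \frac{103}{5}} = - \frac{23528}{\frac{1}{136} \left(-71\right) - \frac{103}{5}} = - \frac{23528}{- \frac{71}{136} - \frac{103}{5}} = - \frac{23528}{- \frac{14363}{680}} = \left(-23528\right) \left(- \frac{680}{14363}\right) = \frac{15999040}{14363}$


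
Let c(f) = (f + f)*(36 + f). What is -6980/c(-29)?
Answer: 3490/203 ≈ 17.192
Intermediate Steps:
c(f) = 2*f*(36 + f) (c(f) = (2*f)*(36 + f) = 2*f*(36 + f))
-6980/c(-29) = -6980*(-1/(58*(36 - 29))) = -6980/(2*(-29)*7) = -6980/(-406) = -6980*(-1/406) = 3490/203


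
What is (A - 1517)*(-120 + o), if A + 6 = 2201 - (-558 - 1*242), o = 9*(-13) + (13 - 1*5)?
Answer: -338462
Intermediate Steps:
o = -109 (o = -117 + (13 - 5) = -117 + 8 = -109)
A = 2995 (A = -6 + (2201 - (-558 - 1*242)) = -6 + (2201 - (-558 - 242)) = -6 + (2201 - 1*(-800)) = -6 + (2201 + 800) = -6 + 3001 = 2995)
(A - 1517)*(-120 + o) = (2995 - 1517)*(-120 - 109) = 1478*(-229) = -338462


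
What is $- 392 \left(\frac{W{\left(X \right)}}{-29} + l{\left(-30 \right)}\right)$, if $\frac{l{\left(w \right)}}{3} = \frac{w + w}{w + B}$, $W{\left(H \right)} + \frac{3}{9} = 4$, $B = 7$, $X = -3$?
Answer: $- \frac{6039544}{2001} \approx -3018.3$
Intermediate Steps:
$W{\left(H \right)} = \frac{11}{3}$ ($W{\left(H \right)} = - \frac{1}{3} + 4 = \frac{11}{3}$)
$l{\left(w \right)} = \frac{6 w}{7 + w}$ ($l{\left(w \right)} = 3 \frac{w + w}{w + 7} = 3 \frac{2 w}{7 + w} = \frac{6 w}{7 + w}$)
$- 392 \left(\frac{W{\left(X \right)}}{-29} + l{\left(-30 \right)}\right) = - 392 \left(\frac{11}{3 \left(-29\right)} + 6 \left(-30\right) \frac{1}{7 - 30}\right) = - 392 \left(\frac{11}{3} \left(- \frac{1}{29}\right) + 6 \left(-30\right) \frac{1}{-23}\right) = - 392 \left(- \frac{11}{87} + 6 \left(-30\right) \left(- \frac{1}{23}\right)\right) = - 392 \left(- \frac{11}{87} + \frac{180}{23}\right) = \left(-392\right) \frac{15407}{2001} = - \frac{6039544}{2001}$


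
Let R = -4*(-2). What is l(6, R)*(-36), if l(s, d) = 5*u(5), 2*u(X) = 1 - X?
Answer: 360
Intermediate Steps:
R = 8
u(X) = ½ - X/2 (u(X) = (1 - X)/2 = ½ - X/2)
l(s, d) = -10 (l(s, d) = 5*(½ - ½*5) = 5*(½ - 5/2) = 5*(-2) = -10)
l(6, R)*(-36) = -10*(-36) = 360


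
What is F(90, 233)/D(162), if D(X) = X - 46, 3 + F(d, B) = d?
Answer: ¾ ≈ 0.75000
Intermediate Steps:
F(d, B) = -3 + d
D(X) = -46 + X
F(90, 233)/D(162) = (-3 + 90)/(-46 + 162) = 87/116 = 87*(1/116) = ¾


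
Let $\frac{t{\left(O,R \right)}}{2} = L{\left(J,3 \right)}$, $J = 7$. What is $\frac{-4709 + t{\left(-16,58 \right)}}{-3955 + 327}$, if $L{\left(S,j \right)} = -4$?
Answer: $\frac{4717}{3628} \approx 1.3002$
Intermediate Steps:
$t{\left(O,R \right)} = -8$ ($t{\left(O,R \right)} = 2 \left(-4\right) = -8$)
$\frac{-4709 + t{\left(-16,58 \right)}}{-3955 + 327} = \frac{-4709 - 8}{-3955 + 327} = - \frac{4717}{-3628} = \left(-4717\right) \left(- \frac{1}{3628}\right) = \frac{4717}{3628}$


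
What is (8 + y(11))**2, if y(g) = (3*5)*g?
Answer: 29929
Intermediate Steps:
y(g) = 15*g
(8 + y(11))**2 = (8 + 15*11)**2 = (8 + 165)**2 = 173**2 = 29929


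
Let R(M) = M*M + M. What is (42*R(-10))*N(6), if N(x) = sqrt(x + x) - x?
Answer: -22680 + 7560*sqrt(3) ≈ -9585.7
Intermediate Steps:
N(x) = -x + sqrt(2)*sqrt(x) (N(x) = sqrt(2*x) - x = sqrt(2)*sqrt(x) - x = -x + sqrt(2)*sqrt(x))
R(M) = M + M**2 (R(M) = M**2 + M = M + M**2)
(42*R(-10))*N(6) = (42*(-10*(1 - 10)))*(-1*6 + sqrt(2)*sqrt(6)) = (42*(-10*(-9)))*(-6 + 2*sqrt(3)) = (42*90)*(-6 + 2*sqrt(3)) = 3780*(-6 + 2*sqrt(3)) = -22680 + 7560*sqrt(3)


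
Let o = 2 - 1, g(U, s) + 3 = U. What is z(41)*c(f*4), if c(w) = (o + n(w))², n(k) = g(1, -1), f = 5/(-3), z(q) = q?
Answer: 41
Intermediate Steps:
g(U, s) = -3 + U
f = -5/3 (f = 5*(-⅓) = -5/3 ≈ -1.6667)
n(k) = -2 (n(k) = -3 + 1 = -2)
o = 1
c(w) = 1 (c(w) = (1 - 2)² = (-1)² = 1)
z(41)*c(f*4) = 41*1 = 41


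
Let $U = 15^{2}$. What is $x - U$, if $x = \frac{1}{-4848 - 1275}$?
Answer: $- \frac{1377676}{6123} \approx -225.0$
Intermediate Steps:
$U = 225$
$x = - \frac{1}{6123}$ ($x = \frac{1}{-6123} = - \frac{1}{6123} \approx -0.00016332$)
$x - U = - \frac{1}{6123} - 225 = - \frac{1377676}{6123}$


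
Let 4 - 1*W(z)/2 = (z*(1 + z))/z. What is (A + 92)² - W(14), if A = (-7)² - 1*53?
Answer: 7766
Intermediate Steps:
A = -4 (A = 49 - 53 = -4)
W(z) = 6 - 2*z (W(z) = 8 - 2*z*(1 + z)/z = 8 - 2*(1 + z) = 8 + (-2 - 2*z) = 6 - 2*z)
(A + 92)² - W(14) = (-4 + 92)² - (6 - 2*14) = 88² - (6 - 28) = 7744 - 1*(-22) = 7744 + 22 = 7766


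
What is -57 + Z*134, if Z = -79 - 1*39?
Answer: -15869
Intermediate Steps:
Z = -118 (Z = -79 - 39 = -118)
-57 + Z*134 = -57 - 118*134 = -57 - 15812 = -15869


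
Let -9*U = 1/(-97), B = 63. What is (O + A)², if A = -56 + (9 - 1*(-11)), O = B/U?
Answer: 3020931369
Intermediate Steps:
U = 1/873 (U = -⅑/(-97) = -⅑*(-1/97) = 1/873 ≈ 0.0011455)
O = 54999 (O = 63/(1/873) = 63*873 = 54999)
A = -36 (A = -56 + (9 + 11) = -56 + 20 = -36)
(O + A)² = (54999 - 36)² = 54963² = 3020931369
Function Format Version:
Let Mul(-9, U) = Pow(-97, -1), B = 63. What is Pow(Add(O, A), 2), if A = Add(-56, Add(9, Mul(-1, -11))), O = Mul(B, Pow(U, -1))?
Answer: 3020931369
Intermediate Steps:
U = Rational(1, 873) (U = Mul(Rational(-1, 9), Pow(-97, -1)) = Mul(Rational(-1, 9), Rational(-1, 97)) = Rational(1, 873) ≈ 0.0011455)
O = 54999 (O = Mul(63, Pow(Rational(1, 873), -1)) = Mul(63, 873) = 54999)
A = -36 (A = Add(-56, Add(9, 11)) = Add(-56, 20) = -36)
Pow(Add(O, A), 2) = Pow(Add(54999, -36), 2) = Pow(54963, 2) = 3020931369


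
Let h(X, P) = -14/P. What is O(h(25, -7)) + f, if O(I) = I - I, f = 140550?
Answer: 140550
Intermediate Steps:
O(I) = 0
O(h(25, -7)) + f = 0 + 140550 = 140550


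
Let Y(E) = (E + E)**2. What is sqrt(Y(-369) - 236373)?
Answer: sqrt(308271) ≈ 555.22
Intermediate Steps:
Y(E) = 4*E**2 (Y(E) = (2*E)**2 = 4*E**2)
sqrt(Y(-369) - 236373) = sqrt(4*(-369)**2 - 236373) = sqrt(4*136161 - 236373) = sqrt(544644 - 236373) = sqrt(308271)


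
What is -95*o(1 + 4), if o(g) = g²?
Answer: -2375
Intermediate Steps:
-95*o(1 + 4) = -95*(1 + 4)² = -95*5² = -95*25 = -2375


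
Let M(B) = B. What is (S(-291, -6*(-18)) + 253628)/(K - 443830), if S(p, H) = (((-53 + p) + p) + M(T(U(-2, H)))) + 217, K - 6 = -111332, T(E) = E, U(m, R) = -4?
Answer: -14067/30842 ≈ -0.45610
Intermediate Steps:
K = -111326 (K = 6 - 111332 = -111326)
S(p, H) = 160 + 2*p (S(p, H) = (((-53 + p) + p) - 4) + 217 = ((-53 + 2*p) - 4) + 217 = (-57 + 2*p) + 217 = 160 + 2*p)
(S(-291, -6*(-18)) + 253628)/(K - 443830) = ((160 + 2*(-291)) + 253628)/(-111326 - 443830) = ((160 - 582) + 253628)/(-555156) = (-422 + 253628)*(-1/555156) = 253206*(-1/555156) = -14067/30842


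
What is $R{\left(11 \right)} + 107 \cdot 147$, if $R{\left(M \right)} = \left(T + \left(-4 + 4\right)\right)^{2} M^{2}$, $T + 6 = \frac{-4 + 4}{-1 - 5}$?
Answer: $20085$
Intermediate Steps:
$T = -6$ ($T = -6 + \frac{-4 + 4}{-1 - 5} = -6 + \frac{0}{-6} = -6 + 0 \left(- \frac{1}{6}\right) = -6 + 0 = -6$)
$R{\left(M \right)} = 36 M^{2}$ ($R{\left(M \right)} = \left(-6 + \left(-4 + 4\right)\right)^{2} M^{2} = \left(-6 + 0\right)^{2} M^{2} = \left(-6\right)^{2} M^{2} = 36 M^{2}$)
$R{\left(11 \right)} + 107 \cdot 147 = 36 \cdot 11^{2} + 107 \cdot 147 = 36 \cdot 121 + 15729 = 4356 + 15729 = 20085$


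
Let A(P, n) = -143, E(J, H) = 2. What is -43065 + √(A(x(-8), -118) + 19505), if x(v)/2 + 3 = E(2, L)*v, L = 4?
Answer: -43065 + √19362 ≈ -42926.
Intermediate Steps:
x(v) = -6 + 4*v (x(v) = -6 + 2*(2*v) = -6 + 4*v)
-43065 + √(A(x(-8), -118) + 19505) = -43065 + √(-143 + 19505) = -43065 + √19362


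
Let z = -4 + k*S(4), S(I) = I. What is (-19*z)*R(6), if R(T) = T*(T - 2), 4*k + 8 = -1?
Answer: 5928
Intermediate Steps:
k = -9/4 (k = -2 + (1/4)*(-1) = -2 - 1/4 = -9/4 ≈ -2.2500)
R(T) = T*(-2 + T)
z = -13 (z = -4 - 9/4*4 = -4 - 9 = -13)
(-19*z)*R(6) = (-19*(-13))*(6*(-2 + 6)) = 247*(6*4) = 247*24 = 5928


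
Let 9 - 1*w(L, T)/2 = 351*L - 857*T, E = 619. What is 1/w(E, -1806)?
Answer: -1/3530004 ≈ -2.8329e-7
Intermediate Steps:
w(L, T) = 18 - 702*L + 1714*T (w(L, T) = 18 - 2*(351*L - 857*T) = 18 - 2*(-857*T + 351*L) = 18 + (-702*L + 1714*T) = 18 - 702*L + 1714*T)
1/w(E, -1806) = 1/(18 - 702*619 + 1714*(-1806)) = 1/(18 - 434538 - 3095484) = 1/(-3530004) = -1/3530004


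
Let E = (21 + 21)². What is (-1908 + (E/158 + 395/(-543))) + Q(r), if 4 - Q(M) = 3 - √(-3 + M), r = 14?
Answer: -81356858/42897 + √11 ≈ -1893.2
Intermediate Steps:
E = 1764 (E = 42² = 1764)
Q(M) = 1 + √(-3 + M) (Q(M) = 4 - (3 - √(-3 + M)) = 4 + (-3 + √(-3 + M)) = 1 + √(-3 + M))
(-1908 + (E/158 + 395/(-543))) + Q(r) = (-1908 + (1764/158 + 395/(-543))) + (1 + √(-3 + 14)) = (-1908 + (1764*(1/158) + 395*(-1/543))) + (1 + √11) = (-1908 + (882/79 - 395/543)) + (1 + √11) = (-1908 + 447721/42897) + (1 + √11) = -81399755/42897 + (1 + √11) = -81356858/42897 + √11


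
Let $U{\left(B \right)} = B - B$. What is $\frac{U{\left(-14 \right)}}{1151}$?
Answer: $0$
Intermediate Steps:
$U{\left(B \right)} = 0$
$\frac{U{\left(-14 \right)}}{1151} = \frac{0}{1151} = 0 \cdot \frac{1}{1151} = 0$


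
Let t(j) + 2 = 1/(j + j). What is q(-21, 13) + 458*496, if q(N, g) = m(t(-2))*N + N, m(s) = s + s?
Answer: 454483/2 ≈ 2.2724e+5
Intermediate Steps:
t(j) = -2 + 1/(2*j) (t(j) = -2 + 1/(j + j) = -2 + 1/(2*j))
m(s) = 2*s
q(N, g) = -7*N/2 (q(N, g) = (2*(-2 + (1/2)/(-2)))*N + N = (2*(-2 + (1/2)*(-1/2)))*N + N = (2*(-2 - 1/4))*N + N = (2*(-9/4))*N + N = -9*N/2 + N = -7*N/2)
q(-21, 13) + 458*496 = -7/2*(-21) + 458*496 = 147/2 + 227168 = 454483/2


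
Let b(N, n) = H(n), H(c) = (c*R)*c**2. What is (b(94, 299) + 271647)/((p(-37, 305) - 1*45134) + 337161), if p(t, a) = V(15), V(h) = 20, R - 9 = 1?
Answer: 267580637/292047 ≈ 916.22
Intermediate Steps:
R = 10 (R = 9 + 1 = 10)
p(t, a) = 20
H(c) = 10*c**3 (H(c) = (c*10)*c**2 = (10*c)*c**2 = 10*c**3)
b(N, n) = 10*n**3
(b(94, 299) + 271647)/((p(-37, 305) - 1*45134) + 337161) = (10*299**3 + 271647)/((20 - 1*45134) + 337161) = (10*26730899 + 271647)/((20 - 45134) + 337161) = (267308990 + 271647)/(-45114 + 337161) = 267580637/292047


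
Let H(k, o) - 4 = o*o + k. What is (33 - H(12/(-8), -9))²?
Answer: 10201/4 ≈ 2550.3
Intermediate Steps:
H(k, o) = 4 + k + o² (H(k, o) = 4 + (o*o + k) = 4 + (o² + k) = 4 + (k + o²) = 4 + k + o²)
(33 - H(12/(-8), -9))² = (33 - (4 + 12/(-8) + (-9)²))² = (33 - (4 + 12*(-⅛) + 81))² = (33 - (4 - 3/2 + 81))² = (33 - 1*167/2)² = (33 - 167/2)² = (-101/2)² = 10201/4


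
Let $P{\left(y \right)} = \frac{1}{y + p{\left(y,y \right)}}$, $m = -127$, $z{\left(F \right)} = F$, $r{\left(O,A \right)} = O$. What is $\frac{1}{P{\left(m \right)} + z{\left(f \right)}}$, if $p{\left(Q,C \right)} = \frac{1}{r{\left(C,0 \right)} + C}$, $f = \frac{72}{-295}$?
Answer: $- \frac{9516405}{2397578} \approx -3.9692$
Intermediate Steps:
$f = - \frac{72}{295}$ ($f = 72 \left(- \frac{1}{295}\right) = - \frac{72}{295} \approx -0.24407$)
$p{\left(Q,C \right)} = \frac{1}{2 C}$ ($p{\left(Q,C \right)} = \frac{1}{C + C} = \frac{1}{2 C}$)
$P{\left(y \right)} = \frac{1}{y + \frac{1}{2 y}}$
$\frac{1}{P{\left(m \right)} + z{\left(f \right)}} = \frac{1}{2 \left(-127\right) \frac{1}{1 + 2 \left(-127\right)^{2}} - \frac{72}{295}} = \frac{1}{2 \left(-127\right) \frac{1}{1 + 2 \cdot 16129} - \frac{72}{295}} = \frac{1}{2 \left(-127\right) \frac{1}{1 + 32258} - \frac{72}{295}} = \frac{1}{2 \left(-127\right) \frac{1}{32259} - \frac{72}{295}} = \frac{1}{- \frac{254}{32259} - \frac{72}{295}} = \frac{1}{- \frac{2397578}{9516405}} = - \frac{9516405}{2397578}$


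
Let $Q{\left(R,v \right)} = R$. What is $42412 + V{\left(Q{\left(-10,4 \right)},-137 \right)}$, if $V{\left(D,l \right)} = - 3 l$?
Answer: $42823$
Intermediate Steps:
$42412 + V{\left(Q{\left(-10,4 \right)},-137 \right)} = 42412 - -411 = 42412 + 411 = 42823$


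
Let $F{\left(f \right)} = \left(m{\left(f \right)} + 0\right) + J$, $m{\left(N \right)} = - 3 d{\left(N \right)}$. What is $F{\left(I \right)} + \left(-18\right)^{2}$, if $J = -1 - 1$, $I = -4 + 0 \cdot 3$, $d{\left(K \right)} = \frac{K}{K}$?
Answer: $319$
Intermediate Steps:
$d{\left(K \right)} = 1$
$I = -4$ ($I = -4 + 0 = -4$)
$J = -2$ ($J = -1 - 1 = -2$)
$m{\left(N \right)} = -3$ ($m{\left(N \right)} = \left(-3\right) 1 = -3$)
$F{\left(f \right)} = -5$ ($F{\left(f \right)} = \left(-3 + 0\right) - 2 = -3 - 2 = -5$)
$F{\left(I \right)} + \left(-18\right)^{2} = -5 + \left(-18\right)^{2} = -5 + 324 = 319$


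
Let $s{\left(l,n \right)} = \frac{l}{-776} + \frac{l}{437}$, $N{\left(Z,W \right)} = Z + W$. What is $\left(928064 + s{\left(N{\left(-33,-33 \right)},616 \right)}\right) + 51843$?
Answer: $\frac{166149100105}{169556} \approx 9.7991 \cdot 10^{5}$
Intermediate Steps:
$N{\left(Z,W \right)} = W + Z$
$s{\left(l,n \right)} = \frac{339 l}{339112}$ ($s{\left(l,n \right)} = l \left(- \frac{1}{776}\right) + l \frac{1}{437} = - \frac{l}{776} + \frac{l}{437} = \frac{339 l}{339112}$)
$\left(928064 + s{\left(N{\left(-33,-33 \right)},616 \right)}\right) + 51843 = \left(928064 + \frac{339 \left(-33 - 33\right)}{339112}\right) + 51843 = \left(928064 + \frac{339}{339112} \left(-66\right)\right) + 51843 = \left(928064 - \frac{11187}{169556}\right) + 51843 = \frac{157358808397}{169556} + 51843 = \frac{166149100105}{169556}$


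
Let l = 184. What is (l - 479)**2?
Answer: 87025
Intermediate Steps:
(l - 479)**2 = (184 - 479)**2 = (-295)**2 = 87025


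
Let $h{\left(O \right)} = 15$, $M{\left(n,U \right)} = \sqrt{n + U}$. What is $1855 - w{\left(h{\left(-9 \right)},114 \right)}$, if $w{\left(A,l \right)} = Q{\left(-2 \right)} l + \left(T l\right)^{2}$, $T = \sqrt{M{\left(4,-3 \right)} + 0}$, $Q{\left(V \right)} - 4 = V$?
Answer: $-11369$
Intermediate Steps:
$M{\left(n,U \right)} = \sqrt{U + n}$
$Q{\left(V \right)} = 4 + V$
$T = 1$ ($T = \sqrt{\sqrt{-3 + 4} + 0} = \sqrt{\sqrt{1} + 0} = \sqrt{1 + 0} = \sqrt{1} = 1$)
$w{\left(A,l \right)} = l^{2} + 2 l$ ($w{\left(A,l \right)} = \left(4 - 2\right) l + \left(1 l\right)^{2} = 2 l + l^{2} = l^{2} + 2 l$)
$1855 - w{\left(h{\left(-9 \right)},114 \right)} = 1855 - 114 \left(2 + 114\right) = 1855 - 114 \cdot 116 = 1855 - 13224 = -11369$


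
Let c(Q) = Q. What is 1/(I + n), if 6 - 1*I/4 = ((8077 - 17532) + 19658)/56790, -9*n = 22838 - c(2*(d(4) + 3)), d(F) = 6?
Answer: -28395/71336026 ≈ -0.00039805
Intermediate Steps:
n = -22820/9 (n = -(22838 - 2*(6 + 3))/9 = -(22838 - 2*9)/9 = -(22838 - 1*18)/9 = -(22838 - 18)/9 = -⅑*22820 = -22820/9 ≈ -2535.6)
I = 220358/9465 (I = 24 - 4*((8077 - 17532) + 19658)/56790 = 24 - 4*(-9455 + 19658)/56790 = 24 - 40812/56790 = 24 - 4*3401/18930 = 24 - 6802/9465 = 220358/9465 ≈ 23.281)
1/(I + n) = 1/(220358/9465 - 22820/9) = 1/(-71336026/28395) = -28395/71336026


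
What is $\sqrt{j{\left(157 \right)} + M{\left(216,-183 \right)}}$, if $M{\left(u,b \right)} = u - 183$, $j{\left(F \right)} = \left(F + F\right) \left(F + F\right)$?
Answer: $\sqrt{98629} \approx 314.05$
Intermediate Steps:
$j{\left(F \right)} = 4 F^{2}$ ($j{\left(F \right)} = 2 F 2 F = 4 F^{2}$)
$M{\left(u,b \right)} = -183 + u$
$\sqrt{j{\left(157 \right)} + M{\left(216,-183 \right)}} = \sqrt{4 \cdot 157^{2} + \left(-183 + 216\right)} = \sqrt{4 \cdot 24649 + 33} = \sqrt{98596 + 33} = \sqrt{98629}$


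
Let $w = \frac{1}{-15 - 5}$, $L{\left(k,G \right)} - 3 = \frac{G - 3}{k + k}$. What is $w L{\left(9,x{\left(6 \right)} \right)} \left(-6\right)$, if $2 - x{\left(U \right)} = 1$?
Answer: $\frac{13}{15} \approx 0.86667$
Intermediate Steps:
$x{\left(U \right)} = 1$ ($x{\left(U \right)} = 2 - 1 = 1$)
$L{\left(k,G \right)} = 3 + \frac{-3 + G}{2 k}$ ($L{\left(k,G \right)} = 3 + \frac{G - 3}{k + k} = 3 + \frac{-3 + G}{2 k}$)
$w = - \frac{1}{20}$ ($w = \frac{1}{-20} = - \frac{1}{20} \approx -0.05$)
$w L{\left(9,x{\left(6 \right)} \right)} \left(-6\right) = - \frac{\frac{1}{2} \cdot \frac{1}{9} \left(-3 + 1 + 6 \cdot 9\right)}{20} \left(-6\right) = - \frac{\frac{1}{2} \cdot \frac{1}{9} \left(-3 + 1 + 54\right)}{20} \left(-6\right) = - \frac{\frac{1}{2} \cdot \frac{1}{9} \cdot 52}{20} \left(-6\right) = \left(- \frac{1}{20}\right) \frac{26}{9} \left(-6\right) = \left(- \frac{13}{90}\right) \left(-6\right) = \frac{13}{15}$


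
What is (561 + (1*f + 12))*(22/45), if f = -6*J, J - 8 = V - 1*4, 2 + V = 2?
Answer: 1342/5 ≈ 268.40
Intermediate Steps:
V = 0 (V = -2 + 2 = 0)
J = 4 (J = 8 + (0 - 1*4) = 8 + (0 - 4) = 8 - 4 = 4)
f = -24 (f = -6*4 = -24)
(561 + (1*f + 12))*(22/45) = (561 + (1*(-24) + 12))*(22/45) = (561 + (-24 + 12))*(22*(1/45)) = (561 - 12)*(22/45) = 549*(22/45) = 1342/5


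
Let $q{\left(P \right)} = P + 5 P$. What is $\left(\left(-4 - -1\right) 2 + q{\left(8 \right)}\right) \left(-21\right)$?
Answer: $-882$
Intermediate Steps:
$q{\left(P \right)} = 6 P$
$\left(\left(-4 - -1\right) 2 + q{\left(8 \right)}\right) \left(-21\right) = \left(\left(-4 - -1\right) 2 + 6 \cdot 8\right) \left(-21\right) = \left(\left(-4 + 1\right) 2 + 48\right) \left(-21\right) = \left(\left(-3\right) 2 + 48\right) \left(-21\right) = \left(-6 + 48\right) \left(-21\right) = 42 \left(-21\right) = -882$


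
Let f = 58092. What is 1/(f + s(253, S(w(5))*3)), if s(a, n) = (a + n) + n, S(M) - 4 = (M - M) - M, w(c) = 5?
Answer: 1/58339 ≈ 1.7141e-5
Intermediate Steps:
S(M) = 4 - M (S(M) = 4 + ((M - M) - M) = 4 + (0 - M) = 4 - M)
s(a, n) = a + 2*n
1/(f + s(253, S(w(5))*3)) = 1/(58092 + (253 + 2*((4 - 1*5)*3))) = 1/(58092 + (253 + 2*((4 - 5)*3))) = 1/(58092 + (253 + 2*(-1*3))) = 1/(58092 + (253 + 2*(-3))) = 1/(58092 + (253 - 6)) = 1/(58092 + 247) = 1/58339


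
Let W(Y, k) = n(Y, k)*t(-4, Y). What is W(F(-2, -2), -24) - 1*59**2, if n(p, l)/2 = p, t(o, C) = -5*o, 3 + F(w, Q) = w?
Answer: -3681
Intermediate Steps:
F(w, Q) = -3 + w
n(p, l) = 2*p
W(Y, k) = 40*Y (W(Y, k) = (2*Y)*(-5*(-4)) = (2*Y)*20 = 40*Y)
W(F(-2, -2), -24) - 1*59**2 = 40*(-3 - 2) - 1*59**2 = 40*(-5) - 1*3481 = -200 - 3481 = -3681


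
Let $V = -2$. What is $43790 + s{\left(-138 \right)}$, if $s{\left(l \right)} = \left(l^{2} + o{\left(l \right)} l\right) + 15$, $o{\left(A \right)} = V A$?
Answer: $24761$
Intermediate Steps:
$o{\left(A \right)} = - 2 A$
$s{\left(l \right)} = 15 - l^{2}$ ($s{\left(l \right)} = \left(l^{2} + - 2 l l\right) + 15 = \left(l^{2} - 2 l^{2}\right) + 15 = - l^{2} + 15 = 15 - l^{2}$)
$43790 + s{\left(-138 \right)} = 43790 + \left(15 - \left(-138\right)^{2}\right) = 43790 + \left(15 - 19044\right) = 43790 - 19029 = 24761$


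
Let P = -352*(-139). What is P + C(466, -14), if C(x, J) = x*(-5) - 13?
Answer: 46585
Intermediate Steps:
C(x, J) = -13 - 5*x (C(x, J) = -5*x - 13 = -13 - 5*x)
P = 48928
P + C(466, -14) = 48928 + (-13 - 5*466) = 48928 + (-13 - 2330) = 48928 - 2343 = 46585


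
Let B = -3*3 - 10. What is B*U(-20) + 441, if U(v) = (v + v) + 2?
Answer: 1163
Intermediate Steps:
U(v) = 2 + 2*v (U(v) = 2*v + 2 = 2 + 2*v)
B = -19 (B = -9 - 10 = -19)
B*U(-20) + 441 = -19*(2 + 2*(-20)) + 441 = -19*(2 - 40) + 441 = -19*(-38) + 441 = 722 + 441 = 1163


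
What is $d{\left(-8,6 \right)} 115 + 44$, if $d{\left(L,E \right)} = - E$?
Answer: $-646$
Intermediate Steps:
$d{\left(-8,6 \right)} 115 + 44 = \left(-1\right) 6 \cdot 115 + 44 = \left(-6\right) 115 + 44 = -690 + 44 = -646$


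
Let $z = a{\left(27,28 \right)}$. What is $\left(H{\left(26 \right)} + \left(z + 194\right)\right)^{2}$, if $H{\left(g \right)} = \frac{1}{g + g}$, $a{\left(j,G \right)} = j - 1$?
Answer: $\frac{130896481}{2704} \approx 48408.0$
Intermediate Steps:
$a{\left(j,G \right)} = -1 + j$ ($a{\left(j,G \right)} = j - 1 = -1 + j$)
$z = 26$ ($z = -1 + 27 = 26$)
$H{\left(g \right)} = \frac{1}{2 g}$
$\left(H{\left(26 \right)} + \left(z + 194\right)\right)^{2} = \left(\frac{1}{2 \cdot 26} + \left(26 + 194\right)\right)^{2} = \left(\frac{1}{2} \cdot \frac{1}{26} + 220\right)^{2} = \left(\frac{1}{52} + 220\right)^{2} = \left(\frac{11441}{52}\right)^{2} = \frac{130896481}{2704}$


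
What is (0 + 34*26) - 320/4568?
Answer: 504724/571 ≈ 883.93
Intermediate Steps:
(0 + 34*26) - 320/4568 = (0 + 884) - 320/4568 = 884 - 1*40/571 = 884 - 40/571 = 504724/571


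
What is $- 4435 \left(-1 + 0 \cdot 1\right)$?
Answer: $4435$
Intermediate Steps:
$- 4435 \left(-1 + 0 \cdot 1\right) = - 4435 \left(-1 + 0\right) = \left(-4435\right) \left(-1\right) = 4435$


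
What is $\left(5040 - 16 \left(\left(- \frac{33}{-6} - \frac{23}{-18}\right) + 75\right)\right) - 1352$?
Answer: $\frac{21416}{9} \approx 2379.6$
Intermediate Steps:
$\left(5040 - 16 \left(\left(- \frac{33}{-6} - \frac{23}{-18}\right) + 75\right)\right) - 1352 = \left(5040 - 16 \left(\left(\left(-33\right) \left(- \frac{1}{6}\right) - - \frac{23}{18}\right) + 75\right)\right) - 1352 = \left(5040 - 16 \left(\left(\frac{11}{2} + \frac{23}{18}\right) + 75\right)\right) - 1352 = \left(5040 - 16 \left(\frac{61}{9} + 75\right)\right) - 1352 = \left(5040 - \frac{11776}{9}\right) - 1352 = \frac{33584}{9} - 1352 = \frac{21416}{9}$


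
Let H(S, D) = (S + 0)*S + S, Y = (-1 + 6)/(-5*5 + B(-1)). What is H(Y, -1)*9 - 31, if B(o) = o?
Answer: -21901/676 ≈ -32.398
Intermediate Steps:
Y = -5/26 (Y = (-1 + 6)/(-5*5 - 1) = 5/(-25 - 1) = 5/(-26) = 5*(-1/26) = -5/26 ≈ -0.19231)
H(S, D) = S + S² (H(S, D) = S*S + S = S² + S = S + S²)
H(Y, -1)*9 - 31 = -5*(1 - 5/26)/26*9 - 31 = -5/26*21/26*9 - 31 = -105/676*9 - 31 = -945/676 - 31 = -21901/676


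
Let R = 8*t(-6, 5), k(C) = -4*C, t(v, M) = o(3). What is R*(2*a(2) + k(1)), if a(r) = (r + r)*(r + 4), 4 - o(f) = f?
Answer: 352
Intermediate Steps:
o(f) = 4 - f
t(v, M) = 1 (t(v, M) = 4 - 1*3 = 4 - 3 = 1)
a(r) = 2*r*(4 + r) (a(r) = (2*r)*(4 + r) = 2*r*(4 + r))
R = 8 (R = 8*1 = 8)
R*(2*a(2) + k(1)) = 8*(2*(2*2*(4 + 2)) - 4*1) = 8*(2*(2*2*6) - 4) = 8*(2*24 - 4) = 8*(48 - 4) = 8*44 = 352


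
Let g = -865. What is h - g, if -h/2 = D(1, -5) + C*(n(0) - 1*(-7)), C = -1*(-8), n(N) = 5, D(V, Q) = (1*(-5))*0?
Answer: 673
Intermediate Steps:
D(V, Q) = 0 (D(V, Q) = -5*0 = 0)
C = 8
h = -192 (h = -2*(0 + 8*(5 - 1*(-7))) = -2*(0 + 8*(5 + 7)) = -2*(0 + 8*12) = -2*(0 + 96) = -2*96 = -192)
h - g = -192 - 1*(-865) = -192 + 865 = 673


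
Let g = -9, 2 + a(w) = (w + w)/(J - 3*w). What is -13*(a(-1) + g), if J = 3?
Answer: 442/3 ≈ 147.33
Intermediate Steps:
a(w) = -2 + 2*w/(3 - 3*w) (a(w) = -2 + (w + w)/(3 - 3*w) = -2 + (2*w)/(3 - 3*w) = -2 + 2*w/(3 - 3*w))
-13*(a(-1) + g) = -13*(2*(3 - 4*(-1))/(3*(-1 - 1)) - 9) = -13*((⅔)*(3 + 4)/(-2) - 9) = -13*((⅔)*(-½)*7 - 9) = -13*(-7/3 - 9) = -13*(-34/3) = 442/3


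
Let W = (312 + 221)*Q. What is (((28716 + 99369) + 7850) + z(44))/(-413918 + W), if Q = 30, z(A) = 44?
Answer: -135979/397928 ≈ -0.34172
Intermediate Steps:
W = 15990 (W = (312 + 221)*30 = 533*30 = 15990)
(((28716 + 99369) + 7850) + z(44))/(-413918 + W) = (((28716 + 99369) + 7850) + 44)/(-413918 + 15990) = ((128085 + 7850) + 44)/(-397928) = (135935 + 44)*(-1/397928) = 135979*(-1/397928) = -135979/397928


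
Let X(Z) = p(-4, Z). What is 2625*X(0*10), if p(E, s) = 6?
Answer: 15750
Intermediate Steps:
X(Z) = 6
2625*X(0*10) = 2625*6 = 15750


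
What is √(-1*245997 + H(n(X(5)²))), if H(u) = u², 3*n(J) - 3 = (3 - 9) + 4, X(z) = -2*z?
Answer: 2*I*√553493/3 ≈ 495.98*I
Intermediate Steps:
n(J) = ⅓ (n(J) = 1 + ((3 - 9) + 4)/3 = 1 + (-6 + 4)/3 = 1 + (⅓)*(-2) = 1 - ⅔ = ⅓)
√(-1*245997 + H(n(X(5)²))) = √(-1*245997 + (⅓)²) = √(-245997 + ⅑) = √(-2213972/9) = 2*I*√553493/3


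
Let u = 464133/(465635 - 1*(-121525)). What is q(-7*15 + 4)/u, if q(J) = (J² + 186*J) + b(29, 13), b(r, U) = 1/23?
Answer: -38645696880/3558353 ≈ -10861.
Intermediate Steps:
b(r, U) = 1/23
q(J) = 1/23 + J² + 186*J (q(J) = (J² + 186*J) + 1/23 = 1/23 + J² + 186*J)
u = 154711/195720 (u = 464133/(465635 + 121525) = 464133/587160 = 464133*(1/587160) = 154711/195720 ≈ 0.79047)
q(-7*15 + 4)/u = (1/23 + (-7*15 + 4)² + 186*(-7*15 + 4))/(154711/195720) = (1/23 + (-105 + 4)² + 186*(-105 + 4))*(195720/154711) = (1/23 + (-101)² + 186*(-101))*(195720/154711) = (1/23 + 10201 - 18786)*(195720/154711) = -197454/23*195720/154711 = -38645696880/3558353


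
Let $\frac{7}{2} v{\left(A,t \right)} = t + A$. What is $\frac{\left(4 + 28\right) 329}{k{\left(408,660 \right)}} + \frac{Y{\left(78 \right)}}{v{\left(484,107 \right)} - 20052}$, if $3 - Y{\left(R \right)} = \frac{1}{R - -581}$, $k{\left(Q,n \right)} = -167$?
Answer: $- \frac{482820172604}{7658698323} \approx -63.042$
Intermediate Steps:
$v{\left(A,t \right)} = \frac{2 A}{7} + \frac{2 t}{7}$ ($v{\left(A,t \right)} = \frac{2 \left(t + A\right)}{7} = \frac{2 \left(A + t\right)}{7} = \frac{2 A}{7} + \frac{2 t}{7}$)
$Y{\left(R \right)} = 3 - \frac{1}{581 + R}$ ($Y{\left(R \right)} = 3 - \frac{1}{R - -581} = 3 - \frac{1}{R + 581} = 3 - \frac{1}{581 + R}$)
$\frac{\left(4 + 28\right) 329}{k{\left(408,660 \right)}} + \frac{Y{\left(78 \right)}}{v{\left(484,107 \right)} - 20052} = \frac{\left(4 + 28\right) 329}{-167} + \frac{\frac{1}{581 + 78} \left(1742 + 3 \cdot 78\right)}{\left(\frac{2}{7} \cdot 484 + \frac{2}{7} \cdot 107\right) - 20052} = 32 \cdot 329 \left(- \frac{1}{167}\right) + \frac{\frac{1}{659} \left(1742 + 234\right)}{\left(\frac{968}{7} + \frac{214}{7}\right) - 20052} = 10528 \left(- \frac{1}{167}\right) + \frac{\frac{1}{659} \cdot 1976}{\frac{1182}{7} - 20052} = - \frac{10528}{167} + \frac{1976}{659 \left(- \frac{139182}{7}\right)} = - \frac{10528}{167} + \frac{1976}{659} \left(- \frac{7}{139182}\right) = - \frac{10528}{167} - \frac{6916}{45860469} = - \frac{482820172604}{7658698323}$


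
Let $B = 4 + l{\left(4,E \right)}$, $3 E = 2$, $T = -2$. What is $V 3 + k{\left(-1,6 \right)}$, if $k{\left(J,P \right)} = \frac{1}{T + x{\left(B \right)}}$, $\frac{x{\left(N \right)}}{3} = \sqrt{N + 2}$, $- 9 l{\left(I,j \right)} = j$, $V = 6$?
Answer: $\frac{1335}{74} + \frac{\sqrt{30}}{37} \approx 18.189$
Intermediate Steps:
$E = \frac{2}{3}$ ($E = \frac{1}{3} \cdot 2 = \frac{2}{3} \approx 0.66667$)
$l{\left(I,j \right)} = - \frac{j}{9}$
$B = \frac{106}{27}$ ($B = 4 - \frac{2}{27} = \frac{106}{27} \approx 3.9259$)
$x{\left(N \right)} = 3 \sqrt{2 + N}$ ($x{\left(N \right)} = 3 \sqrt{N + 2} = 3 \sqrt{2 + N}$)
$k{\left(J,P \right)} = \frac{1}{-2 + \frac{4 \sqrt{30}}{3}}$ ($k{\left(J,P \right)} = \frac{1}{-2 + 3 \sqrt{2 + \frac{106}{27}}} = \frac{1}{-2 + 3 \sqrt{\frac{160}{27}}} = \frac{1}{-2 + 3 \frac{4 \sqrt{30}}{9}} = \frac{1}{-2 + \frac{4 \sqrt{30}}{3}}$)
$V 3 + k{\left(-1,6 \right)} = 6 \cdot 3 + \left(\frac{3}{74} + \frac{\sqrt{30}}{37}\right) = 18 + \left(\frac{3}{74} + \frac{\sqrt{30}}{37}\right) = \frac{1335}{74} + \frac{\sqrt{30}}{37}$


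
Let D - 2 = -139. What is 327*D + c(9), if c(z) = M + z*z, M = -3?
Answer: -44721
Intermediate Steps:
D = -137 (D = 2 - 139 = -137)
c(z) = -3 + z² (c(z) = -3 + z*z = -3 + z²)
327*D + c(9) = 327*(-137) + (-3 + 9²) = -44799 + (-3 + 81) = -44799 + 78 = -44721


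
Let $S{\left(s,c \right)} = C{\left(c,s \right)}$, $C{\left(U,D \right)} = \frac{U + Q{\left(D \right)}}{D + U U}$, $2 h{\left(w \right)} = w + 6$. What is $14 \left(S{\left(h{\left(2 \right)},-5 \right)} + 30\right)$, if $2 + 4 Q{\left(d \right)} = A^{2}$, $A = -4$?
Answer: $\frac{12159}{29} \approx 419.28$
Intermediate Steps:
$h{\left(w \right)} = 3 + \frac{w}{2}$ ($h{\left(w \right)} = \frac{w + 6}{2} = \frac{6 + w}{2} = 3 + \frac{w}{2}$)
$Q{\left(d \right)} = \frac{7}{2}$ ($Q{\left(d \right)} = - \frac{1}{2} + \frac{\left(-4\right)^{2}}{4} = - \frac{1}{2} + \frac{1}{4} \cdot 16 = - \frac{1}{2} + 4 = \frac{7}{2}$)
$C{\left(U,D \right)} = \frac{\frac{7}{2} + U}{D + U^{2}}$ ($C{\left(U,D \right)} = \frac{U + \frac{7}{2}}{D + U U} = \frac{\frac{7}{2} + U}{D + U^{2}}$)
$S{\left(s,c \right)} = \frac{\frac{7}{2} + c}{s + c^{2}}$
$14 \left(S{\left(h{\left(2 \right)},-5 \right)} + 30\right) = 14 \left(\frac{\frac{7}{2} - 5}{\left(3 + \frac{1}{2} \cdot 2\right) + \left(-5\right)^{2}} + 30\right) = 14 \left(\frac{1}{\left(3 + 1\right) + 25} \left(- \frac{3}{2}\right) + 30\right) = 14 \left(\frac{1}{4 + 25} \left(- \frac{3}{2}\right) + 30\right) = 14 \left(\frac{1}{29} \left(- \frac{3}{2}\right) + 30\right) = 14 \left(- \frac{3}{58} + 30\right) = 14 \cdot \frac{1737}{58} = \frac{12159}{29}$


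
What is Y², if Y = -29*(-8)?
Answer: 53824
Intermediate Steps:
Y = 232
Y² = 232² = 53824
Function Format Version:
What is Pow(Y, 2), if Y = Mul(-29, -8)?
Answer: 53824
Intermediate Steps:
Y = 232
Pow(Y, 2) = Pow(232, 2) = 53824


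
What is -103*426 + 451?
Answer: -43427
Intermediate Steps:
-103*426 + 451 = -43878 + 451 = -43427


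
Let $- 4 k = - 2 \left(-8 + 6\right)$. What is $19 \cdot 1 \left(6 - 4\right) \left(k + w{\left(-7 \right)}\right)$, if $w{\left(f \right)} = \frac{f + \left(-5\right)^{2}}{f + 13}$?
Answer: $76$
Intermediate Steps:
$w{\left(f \right)} = \frac{25 + f}{13 + f}$ ($w{\left(f \right)} = \frac{f + 25}{13 + f} = \frac{25 + f}{13 + f}$)
$k = -1$ ($k = - \frac{\left(-2\right) \left(-8 + 6\right)}{4} = - \frac{\left(-2\right) \left(-2\right)}{4} = \left(- \frac{1}{4}\right) 4 = -1$)
$19 \cdot 1 \left(6 - 4\right) \left(k + w{\left(-7 \right)}\right) = 19 \cdot 1 \left(6 - 4\right) \left(-1 + \frac{25 - 7}{13 - 7}\right) = 19 \cdot 1 \cdot 2 \left(-1 + \frac{1}{6} \cdot 18\right) = 19 \cdot 2 \left(-1 + \frac{1}{6} \cdot 18\right) = 38 \left(-1 + 3\right) = 38 \cdot 2 = 76$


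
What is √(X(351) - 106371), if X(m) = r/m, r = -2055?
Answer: 538*I*√559/39 ≈ 326.15*I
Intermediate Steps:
X(m) = -2055/m
√(X(351) - 106371) = √(-2055/351 - 106371) = √(-2055*1/351 - 106371) = √(-685/117 - 106371) = √(-12446092/117) = 538*I*√559/39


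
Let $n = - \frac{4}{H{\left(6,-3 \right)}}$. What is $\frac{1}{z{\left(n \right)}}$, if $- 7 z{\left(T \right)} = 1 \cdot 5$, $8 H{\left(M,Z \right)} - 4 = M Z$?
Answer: $- \frac{7}{5} \approx -1.4$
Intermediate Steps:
$H{\left(M,Z \right)} = \frac{1}{2} + \frac{M Z}{8}$
$n = \frac{16}{7}$ ($n = - \frac{4}{\frac{1}{2} + \frac{1}{8} \cdot 6 \left(-3\right)} = - \frac{4}{\frac{1}{2} - \frac{9}{4}} = - \frac{4}{- \frac{7}{4}} = \left(-4\right) \left(- \frac{4}{7}\right) = \frac{16}{7} \approx 2.2857$)
$z{\left(T \right)} = - \frac{5}{7}$ ($z{\left(T \right)} = - \frac{1 \cdot 5}{7} = \left(- \frac{1}{7}\right) 5 = - \frac{5}{7}$)
$\frac{1}{z{\left(n \right)}} = \frac{1}{- \frac{5}{7}} = - \frac{7}{5}$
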